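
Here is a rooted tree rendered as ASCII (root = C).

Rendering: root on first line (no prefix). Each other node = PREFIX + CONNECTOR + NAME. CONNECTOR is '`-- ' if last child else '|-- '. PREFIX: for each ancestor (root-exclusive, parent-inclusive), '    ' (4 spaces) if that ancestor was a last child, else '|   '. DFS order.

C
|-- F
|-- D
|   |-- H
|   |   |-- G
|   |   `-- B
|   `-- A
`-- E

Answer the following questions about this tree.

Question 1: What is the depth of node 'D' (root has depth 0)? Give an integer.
Answer: 1

Derivation:
Path from root to D: C -> D
Depth = number of edges = 1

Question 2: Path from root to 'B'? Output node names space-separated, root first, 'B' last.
Walk down from root: C -> D -> H -> B

Answer: C D H B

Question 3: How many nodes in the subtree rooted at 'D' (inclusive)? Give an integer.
Subtree rooted at D contains: A, B, D, G, H
Count = 5

Answer: 5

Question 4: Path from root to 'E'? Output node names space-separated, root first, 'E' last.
Answer: C E

Derivation:
Walk down from root: C -> E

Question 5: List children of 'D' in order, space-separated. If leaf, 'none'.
Node D's children (from adjacency): H, A

Answer: H A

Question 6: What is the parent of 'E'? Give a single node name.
Answer: C

Derivation:
Scan adjacency: E appears as child of C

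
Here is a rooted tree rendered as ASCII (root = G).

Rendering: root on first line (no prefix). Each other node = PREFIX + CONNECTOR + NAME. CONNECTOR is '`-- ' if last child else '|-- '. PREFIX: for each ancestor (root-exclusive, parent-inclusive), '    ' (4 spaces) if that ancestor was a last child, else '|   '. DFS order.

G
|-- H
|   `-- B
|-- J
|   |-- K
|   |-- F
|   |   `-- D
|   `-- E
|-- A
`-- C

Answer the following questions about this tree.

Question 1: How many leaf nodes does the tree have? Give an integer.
Answer: 6

Derivation:
Leaves (nodes with no children): A, B, C, D, E, K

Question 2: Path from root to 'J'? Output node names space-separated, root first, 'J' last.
Answer: G J

Derivation:
Walk down from root: G -> J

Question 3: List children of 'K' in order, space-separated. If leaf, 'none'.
Node K's children (from adjacency): (leaf)

Answer: none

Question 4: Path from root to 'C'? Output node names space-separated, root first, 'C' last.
Answer: G C

Derivation:
Walk down from root: G -> C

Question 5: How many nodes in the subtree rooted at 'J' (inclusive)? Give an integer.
Answer: 5

Derivation:
Subtree rooted at J contains: D, E, F, J, K
Count = 5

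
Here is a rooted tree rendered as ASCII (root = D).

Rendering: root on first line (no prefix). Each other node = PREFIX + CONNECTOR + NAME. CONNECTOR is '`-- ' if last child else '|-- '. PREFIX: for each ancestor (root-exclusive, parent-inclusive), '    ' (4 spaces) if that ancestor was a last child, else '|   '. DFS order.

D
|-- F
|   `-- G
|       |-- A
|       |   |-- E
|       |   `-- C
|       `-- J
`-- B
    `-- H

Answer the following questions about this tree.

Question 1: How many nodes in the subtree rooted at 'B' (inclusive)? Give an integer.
Answer: 2

Derivation:
Subtree rooted at B contains: B, H
Count = 2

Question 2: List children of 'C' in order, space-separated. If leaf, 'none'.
Answer: none

Derivation:
Node C's children (from adjacency): (leaf)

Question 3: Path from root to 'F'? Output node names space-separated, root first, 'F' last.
Walk down from root: D -> F

Answer: D F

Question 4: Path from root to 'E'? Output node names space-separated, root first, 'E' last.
Answer: D F G A E

Derivation:
Walk down from root: D -> F -> G -> A -> E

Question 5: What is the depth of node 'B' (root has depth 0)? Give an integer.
Answer: 1

Derivation:
Path from root to B: D -> B
Depth = number of edges = 1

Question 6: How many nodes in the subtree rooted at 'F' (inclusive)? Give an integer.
Subtree rooted at F contains: A, C, E, F, G, J
Count = 6

Answer: 6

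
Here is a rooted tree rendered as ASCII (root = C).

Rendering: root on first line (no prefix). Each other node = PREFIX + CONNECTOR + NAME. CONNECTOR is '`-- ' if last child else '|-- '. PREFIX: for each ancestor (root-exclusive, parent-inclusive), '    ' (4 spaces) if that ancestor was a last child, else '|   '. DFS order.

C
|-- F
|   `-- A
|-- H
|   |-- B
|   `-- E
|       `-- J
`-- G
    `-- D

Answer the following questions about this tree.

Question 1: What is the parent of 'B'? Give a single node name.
Answer: H

Derivation:
Scan adjacency: B appears as child of H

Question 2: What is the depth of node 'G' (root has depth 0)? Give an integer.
Answer: 1

Derivation:
Path from root to G: C -> G
Depth = number of edges = 1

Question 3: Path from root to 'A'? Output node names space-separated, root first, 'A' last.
Walk down from root: C -> F -> A

Answer: C F A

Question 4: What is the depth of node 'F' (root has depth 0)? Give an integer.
Answer: 1

Derivation:
Path from root to F: C -> F
Depth = number of edges = 1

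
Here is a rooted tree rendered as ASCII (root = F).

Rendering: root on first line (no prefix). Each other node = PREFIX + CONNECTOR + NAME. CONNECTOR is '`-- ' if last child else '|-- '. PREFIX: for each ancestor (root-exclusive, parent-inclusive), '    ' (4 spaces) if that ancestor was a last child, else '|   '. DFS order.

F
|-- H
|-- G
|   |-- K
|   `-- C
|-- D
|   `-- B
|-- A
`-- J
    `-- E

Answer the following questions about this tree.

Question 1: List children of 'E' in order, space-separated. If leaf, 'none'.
Answer: none

Derivation:
Node E's children (from adjacency): (leaf)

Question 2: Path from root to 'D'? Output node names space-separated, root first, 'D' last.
Walk down from root: F -> D

Answer: F D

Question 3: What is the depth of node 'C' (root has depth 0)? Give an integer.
Path from root to C: F -> G -> C
Depth = number of edges = 2

Answer: 2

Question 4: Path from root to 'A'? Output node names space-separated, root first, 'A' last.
Answer: F A

Derivation:
Walk down from root: F -> A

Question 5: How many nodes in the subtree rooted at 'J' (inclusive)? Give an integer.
Answer: 2

Derivation:
Subtree rooted at J contains: E, J
Count = 2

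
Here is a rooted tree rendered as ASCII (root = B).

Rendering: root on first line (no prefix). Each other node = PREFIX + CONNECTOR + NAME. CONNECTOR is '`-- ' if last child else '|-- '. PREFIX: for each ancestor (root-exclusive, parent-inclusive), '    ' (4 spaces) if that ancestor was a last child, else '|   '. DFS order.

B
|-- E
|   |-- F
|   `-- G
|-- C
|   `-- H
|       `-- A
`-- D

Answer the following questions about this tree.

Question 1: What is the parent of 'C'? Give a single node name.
Answer: B

Derivation:
Scan adjacency: C appears as child of B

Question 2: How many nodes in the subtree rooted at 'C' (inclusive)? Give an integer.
Subtree rooted at C contains: A, C, H
Count = 3

Answer: 3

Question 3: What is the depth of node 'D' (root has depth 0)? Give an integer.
Answer: 1

Derivation:
Path from root to D: B -> D
Depth = number of edges = 1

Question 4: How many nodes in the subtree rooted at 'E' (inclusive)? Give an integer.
Answer: 3

Derivation:
Subtree rooted at E contains: E, F, G
Count = 3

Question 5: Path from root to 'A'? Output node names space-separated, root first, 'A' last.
Walk down from root: B -> C -> H -> A

Answer: B C H A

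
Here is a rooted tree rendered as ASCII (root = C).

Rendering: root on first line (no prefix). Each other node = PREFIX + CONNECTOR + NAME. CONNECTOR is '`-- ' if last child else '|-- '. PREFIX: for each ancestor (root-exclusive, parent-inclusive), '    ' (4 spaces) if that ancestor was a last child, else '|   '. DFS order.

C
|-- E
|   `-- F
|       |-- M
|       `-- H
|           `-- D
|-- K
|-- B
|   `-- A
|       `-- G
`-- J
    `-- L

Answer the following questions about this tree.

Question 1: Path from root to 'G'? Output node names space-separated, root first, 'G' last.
Answer: C B A G

Derivation:
Walk down from root: C -> B -> A -> G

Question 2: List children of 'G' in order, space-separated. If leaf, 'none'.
Answer: none

Derivation:
Node G's children (from adjacency): (leaf)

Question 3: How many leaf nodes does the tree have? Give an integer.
Answer: 5

Derivation:
Leaves (nodes with no children): D, G, K, L, M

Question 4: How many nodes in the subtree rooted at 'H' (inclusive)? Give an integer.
Answer: 2

Derivation:
Subtree rooted at H contains: D, H
Count = 2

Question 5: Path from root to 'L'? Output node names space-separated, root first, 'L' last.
Answer: C J L

Derivation:
Walk down from root: C -> J -> L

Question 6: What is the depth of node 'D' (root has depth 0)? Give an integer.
Path from root to D: C -> E -> F -> H -> D
Depth = number of edges = 4

Answer: 4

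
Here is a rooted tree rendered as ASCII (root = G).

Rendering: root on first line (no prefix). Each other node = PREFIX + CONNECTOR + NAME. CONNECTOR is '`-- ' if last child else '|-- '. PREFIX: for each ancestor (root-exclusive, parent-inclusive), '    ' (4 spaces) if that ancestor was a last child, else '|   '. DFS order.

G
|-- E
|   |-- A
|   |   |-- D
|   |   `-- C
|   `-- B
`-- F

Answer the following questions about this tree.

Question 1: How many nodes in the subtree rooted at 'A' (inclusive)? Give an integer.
Answer: 3

Derivation:
Subtree rooted at A contains: A, C, D
Count = 3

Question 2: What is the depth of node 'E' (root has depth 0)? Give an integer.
Answer: 1

Derivation:
Path from root to E: G -> E
Depth = number of edges = 1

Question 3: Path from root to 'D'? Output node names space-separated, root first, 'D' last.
Walk down from root: G -> E -> A -> D

Answer: G E A D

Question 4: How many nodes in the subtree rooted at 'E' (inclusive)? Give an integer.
Answer: 5

Derivation:
Subtree rooted at E contains: A, B, C, D, E
Count = 5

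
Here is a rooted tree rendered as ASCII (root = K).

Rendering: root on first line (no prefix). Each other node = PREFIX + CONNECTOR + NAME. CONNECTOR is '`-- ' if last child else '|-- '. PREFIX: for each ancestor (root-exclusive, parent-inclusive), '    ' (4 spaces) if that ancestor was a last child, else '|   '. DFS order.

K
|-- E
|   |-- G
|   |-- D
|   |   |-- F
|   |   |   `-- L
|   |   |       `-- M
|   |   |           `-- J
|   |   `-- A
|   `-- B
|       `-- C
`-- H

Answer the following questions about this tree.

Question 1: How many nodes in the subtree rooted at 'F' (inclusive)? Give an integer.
Answer: 4

Derivation:
Subtree rooted at F contains: F, J, L, M
Count = 4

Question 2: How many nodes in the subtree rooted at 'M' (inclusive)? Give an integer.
Subtree rooted at M contains: J, M
Count = 2

Answer: 2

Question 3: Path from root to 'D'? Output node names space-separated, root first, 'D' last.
Answer: K E D

Derivation:
Walk down from root: K -> E -> D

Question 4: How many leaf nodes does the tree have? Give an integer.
Leaves (nodes with no children): A, C, G, H, J

Answer: 5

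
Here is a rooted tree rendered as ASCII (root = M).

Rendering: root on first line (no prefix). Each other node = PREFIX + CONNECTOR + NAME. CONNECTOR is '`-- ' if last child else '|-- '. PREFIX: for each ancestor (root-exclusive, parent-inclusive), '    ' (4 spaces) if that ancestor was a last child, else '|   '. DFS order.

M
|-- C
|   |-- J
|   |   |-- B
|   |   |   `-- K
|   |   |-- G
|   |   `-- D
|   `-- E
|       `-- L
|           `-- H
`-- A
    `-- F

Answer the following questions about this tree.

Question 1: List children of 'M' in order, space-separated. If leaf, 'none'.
Node M's children (from adjacency): C, A

Answer: C A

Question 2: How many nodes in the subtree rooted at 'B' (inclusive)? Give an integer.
Subtree rooted at B contains: B, K
Count = 2

Answer: 2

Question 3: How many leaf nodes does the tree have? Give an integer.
Leaves (nodes with no children): D, F, G, H, K

Answer: 5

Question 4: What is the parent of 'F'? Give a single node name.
Scan adjacency: F appears as child of A

Answer: A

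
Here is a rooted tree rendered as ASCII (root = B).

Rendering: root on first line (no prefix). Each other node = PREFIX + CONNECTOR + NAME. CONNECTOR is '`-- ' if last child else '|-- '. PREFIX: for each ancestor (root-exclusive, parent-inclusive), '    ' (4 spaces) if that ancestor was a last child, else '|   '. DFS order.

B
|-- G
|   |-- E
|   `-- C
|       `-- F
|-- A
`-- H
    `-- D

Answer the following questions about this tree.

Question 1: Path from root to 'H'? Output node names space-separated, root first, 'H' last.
Answer: B H

Derivation:
Walk down from root: B -> H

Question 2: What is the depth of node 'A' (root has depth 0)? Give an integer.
Answer: 1

Derivation:
Path from root to A: B -> A
Depth = number of edges = 1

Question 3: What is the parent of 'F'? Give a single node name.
Answer: C

Derivation:
Scan adjacency: F appears as child of C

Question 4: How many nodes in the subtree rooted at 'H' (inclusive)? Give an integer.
Answer: 2

Derivation:
Subtree rooted at H contains: D, H
Count = 2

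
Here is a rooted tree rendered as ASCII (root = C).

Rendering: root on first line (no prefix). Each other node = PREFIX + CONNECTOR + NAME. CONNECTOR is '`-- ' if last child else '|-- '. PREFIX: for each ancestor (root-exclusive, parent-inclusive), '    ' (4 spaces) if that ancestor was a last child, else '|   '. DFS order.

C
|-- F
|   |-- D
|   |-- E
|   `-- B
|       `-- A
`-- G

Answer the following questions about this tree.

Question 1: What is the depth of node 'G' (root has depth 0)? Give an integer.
Answer: 1

Derivation:
Path from root to G: C -> G
Depth = number of edges = 1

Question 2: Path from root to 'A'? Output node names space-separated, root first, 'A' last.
Walk down from root: C -> F -> B -> A

Answer: C F B A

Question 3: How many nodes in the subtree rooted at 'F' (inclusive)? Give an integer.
Answer: 5

Derivation:
Subtree rooted at F contains: A, B, D, E, F
Count = 5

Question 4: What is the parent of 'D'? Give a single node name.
Answer: F

Derivation:
Scan adjacency: D appears as child of F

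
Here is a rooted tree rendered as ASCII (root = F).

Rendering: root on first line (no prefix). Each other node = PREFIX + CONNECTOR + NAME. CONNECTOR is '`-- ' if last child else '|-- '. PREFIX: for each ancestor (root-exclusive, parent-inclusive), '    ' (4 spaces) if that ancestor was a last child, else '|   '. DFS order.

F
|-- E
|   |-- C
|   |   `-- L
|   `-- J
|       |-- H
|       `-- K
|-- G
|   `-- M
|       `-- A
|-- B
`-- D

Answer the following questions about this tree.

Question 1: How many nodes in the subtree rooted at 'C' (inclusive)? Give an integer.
Subtree rooted at C contains: C, L
Count = 2

Answer: 2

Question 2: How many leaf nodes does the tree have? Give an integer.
Leaves (nodes with no children): A, B, D, H, K, L

Answer: 6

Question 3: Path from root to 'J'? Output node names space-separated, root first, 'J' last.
Walk down from root: F -> E -> J

Answer: F E J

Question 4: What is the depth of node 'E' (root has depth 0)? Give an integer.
Answer: 1

Derivation:
Path from root to E: F -> E
Depth = number of edges = 1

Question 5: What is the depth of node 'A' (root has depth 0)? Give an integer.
Answer: 3

Derivation:
Path from root to A: F -> G -> M -> A
Depth = number of edges = 3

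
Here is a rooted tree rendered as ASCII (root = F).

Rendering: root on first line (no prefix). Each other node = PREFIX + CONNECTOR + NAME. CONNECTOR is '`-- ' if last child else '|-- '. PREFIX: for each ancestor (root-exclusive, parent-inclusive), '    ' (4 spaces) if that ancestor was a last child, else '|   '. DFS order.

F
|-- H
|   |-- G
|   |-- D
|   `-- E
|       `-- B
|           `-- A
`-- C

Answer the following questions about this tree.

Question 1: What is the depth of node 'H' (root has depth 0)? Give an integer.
Path from root to H: F -> H
Depth = number of edges = 1

Answer: 1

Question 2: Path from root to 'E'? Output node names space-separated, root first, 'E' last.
Answer: F H E

Derivation:
Walk down from root: F -> H -> E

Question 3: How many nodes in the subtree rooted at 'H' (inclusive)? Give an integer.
Subtree rooted at H contains: A, B, D, E, G, H
Count = 6

Answer: 6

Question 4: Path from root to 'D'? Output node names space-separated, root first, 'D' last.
Walk down from root: F -> H -> D

Answer: F H D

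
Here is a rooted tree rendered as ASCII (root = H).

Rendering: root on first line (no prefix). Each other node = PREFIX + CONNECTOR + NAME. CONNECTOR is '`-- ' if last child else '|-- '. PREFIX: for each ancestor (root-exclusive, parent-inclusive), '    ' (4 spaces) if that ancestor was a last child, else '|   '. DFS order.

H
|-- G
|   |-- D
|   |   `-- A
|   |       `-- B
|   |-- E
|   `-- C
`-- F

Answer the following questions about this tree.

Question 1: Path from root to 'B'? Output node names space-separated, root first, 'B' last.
Walk down from root: H -> G -> D -> A -> B

Answer: H G D A B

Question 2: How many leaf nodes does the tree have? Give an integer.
Leaves (nodes with no children): B, C, E, F

Answer: 4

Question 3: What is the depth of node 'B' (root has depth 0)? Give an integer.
Answer: 4

Derivation:
Path from root to B: H -> G -> D -> A -> B
Depth = number of edges = 4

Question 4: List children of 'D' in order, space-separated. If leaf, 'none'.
Answer: A

Derivation:
Node D's children (from adjacency): A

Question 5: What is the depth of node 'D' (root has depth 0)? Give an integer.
Path from root to D: H -> G -> D
Depth = number of edges = 2

Answer: 2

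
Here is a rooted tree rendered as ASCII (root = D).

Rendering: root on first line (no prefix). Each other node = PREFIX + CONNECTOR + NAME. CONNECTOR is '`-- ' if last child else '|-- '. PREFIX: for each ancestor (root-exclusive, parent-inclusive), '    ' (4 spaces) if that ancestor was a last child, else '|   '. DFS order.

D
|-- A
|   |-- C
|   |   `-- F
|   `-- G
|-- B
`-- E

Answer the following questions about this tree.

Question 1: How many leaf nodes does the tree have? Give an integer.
Leaves (nodes with no children): B, E, F, G

Answer: 4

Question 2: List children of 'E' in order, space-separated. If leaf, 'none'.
Node E's children (from adjacency): (leaf)

Answer: none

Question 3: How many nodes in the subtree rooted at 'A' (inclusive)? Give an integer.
Answer: 4

Derivation:
Subtree rooted at A contains: A, C, F, G
Count = 4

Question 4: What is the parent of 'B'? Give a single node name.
Scan adjacency: B appears as child of D

Answer: D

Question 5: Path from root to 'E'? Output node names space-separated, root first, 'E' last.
Walk down from root: D -> E

Answer: D E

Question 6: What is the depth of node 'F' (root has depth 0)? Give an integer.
Path from root to F: D -> A -> C -> F
Depth = number of edges = 3

Answer: 3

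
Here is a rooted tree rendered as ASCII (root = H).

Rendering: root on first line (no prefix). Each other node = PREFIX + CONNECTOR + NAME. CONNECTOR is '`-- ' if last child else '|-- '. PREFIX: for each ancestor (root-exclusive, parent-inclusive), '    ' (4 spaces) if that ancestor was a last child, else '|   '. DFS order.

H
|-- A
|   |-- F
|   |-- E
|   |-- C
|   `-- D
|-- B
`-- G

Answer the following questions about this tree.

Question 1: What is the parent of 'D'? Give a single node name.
Answer: A

Derivation:
Scan adjacency: D appears as child of A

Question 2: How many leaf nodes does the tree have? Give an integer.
Leaves (nodes with no children): B, C, D, E, F, G

Answer: 6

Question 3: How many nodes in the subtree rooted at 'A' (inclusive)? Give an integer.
Subtree rooted at A contains: A, C, D, E, F
Count = 5

Answer: 5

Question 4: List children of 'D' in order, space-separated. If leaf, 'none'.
Answer: none

Derivation:
Node D's children (from adjacency): (leaf)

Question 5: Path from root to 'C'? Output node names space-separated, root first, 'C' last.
Walk down from root: H -> A -> C

Answer: H A C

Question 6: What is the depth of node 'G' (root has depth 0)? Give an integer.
Path from root to G: H -> G
Depth = number of edges = 1

Answer: 1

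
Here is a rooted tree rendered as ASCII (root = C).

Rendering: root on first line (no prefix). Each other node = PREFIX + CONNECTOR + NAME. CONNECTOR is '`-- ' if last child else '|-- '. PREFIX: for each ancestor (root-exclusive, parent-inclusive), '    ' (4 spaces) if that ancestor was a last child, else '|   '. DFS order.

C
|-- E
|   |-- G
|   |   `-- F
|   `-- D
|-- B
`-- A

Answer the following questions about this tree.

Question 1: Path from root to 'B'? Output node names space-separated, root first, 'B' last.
Walk down from root: C -> B

Answer: C B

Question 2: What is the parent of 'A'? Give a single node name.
Answer: C

Derivation:
Scan adjacency: A appears as child of C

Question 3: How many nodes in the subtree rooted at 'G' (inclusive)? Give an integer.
Answer: 2

Derivation:
Subtree rooted at G contains: F, G
Count = 2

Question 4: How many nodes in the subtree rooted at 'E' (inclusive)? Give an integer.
Answer: 4

Derivation:
Subtree rooted at E contains: D, E, F, G
Count = 4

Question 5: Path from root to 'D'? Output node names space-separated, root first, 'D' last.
Answer: C E D

Derivation:
Walk down from root: C -> E -> D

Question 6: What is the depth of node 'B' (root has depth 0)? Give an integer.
Path from root to B: C -> B
Depth = number of edges = 1

Answer: 1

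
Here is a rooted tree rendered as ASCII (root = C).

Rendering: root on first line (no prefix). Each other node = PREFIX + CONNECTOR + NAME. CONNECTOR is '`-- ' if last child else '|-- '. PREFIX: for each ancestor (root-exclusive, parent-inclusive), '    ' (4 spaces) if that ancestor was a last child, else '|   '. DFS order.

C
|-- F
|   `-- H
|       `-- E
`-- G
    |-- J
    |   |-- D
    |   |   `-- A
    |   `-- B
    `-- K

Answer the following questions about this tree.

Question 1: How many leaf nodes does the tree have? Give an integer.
Answer: 4

Derivation:
Leaves (nodes with no children): A, B, E, K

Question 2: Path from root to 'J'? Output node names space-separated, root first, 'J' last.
Answer: C G J

Derivation:
Walk down from root: C -> G -> J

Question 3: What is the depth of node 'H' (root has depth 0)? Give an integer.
Answer: 2

Derivation:
Path from root to H: C -> F -> H
Depth = number of edges = 2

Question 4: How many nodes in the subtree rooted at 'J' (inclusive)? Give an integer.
Subtree rooted at J contains: A, B, D, J
Count = 4

Answer: 4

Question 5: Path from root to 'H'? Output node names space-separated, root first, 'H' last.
Answer: C F H

Derivation:
Walk down from root: C -> F -> H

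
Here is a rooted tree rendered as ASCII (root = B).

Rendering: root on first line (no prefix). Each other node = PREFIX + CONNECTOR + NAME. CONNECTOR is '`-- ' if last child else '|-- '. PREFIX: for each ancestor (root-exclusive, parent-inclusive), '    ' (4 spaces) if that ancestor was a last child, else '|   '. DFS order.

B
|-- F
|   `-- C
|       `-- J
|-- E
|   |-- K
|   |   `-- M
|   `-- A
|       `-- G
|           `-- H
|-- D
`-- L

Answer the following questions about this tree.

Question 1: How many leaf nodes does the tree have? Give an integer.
Answer: 5

Derivation:
Leaves (nodes with no children): D, H, J, L, M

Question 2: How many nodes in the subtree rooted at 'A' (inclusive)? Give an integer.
Answer: 3

Derivation:
Subtree rooted at A contains: A, G, H
Count = 3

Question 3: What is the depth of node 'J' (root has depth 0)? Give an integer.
Path from root to J: B -> F -> C -> J
Depth = number of edges = 3

Answer: 3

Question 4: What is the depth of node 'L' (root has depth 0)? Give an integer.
Answer: 1

Derivation:
Path from root to L: B -> L
Depth = number of edges = 1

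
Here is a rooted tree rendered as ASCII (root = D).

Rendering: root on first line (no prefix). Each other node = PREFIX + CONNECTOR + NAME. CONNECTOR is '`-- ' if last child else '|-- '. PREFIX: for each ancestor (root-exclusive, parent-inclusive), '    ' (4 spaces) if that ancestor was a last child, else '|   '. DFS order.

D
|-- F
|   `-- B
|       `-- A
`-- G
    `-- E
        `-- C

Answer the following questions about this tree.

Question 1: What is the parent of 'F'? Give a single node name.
Scan adjacency: F appears as child of D

Answer: D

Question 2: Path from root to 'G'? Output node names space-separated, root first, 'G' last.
Answer: D G

Derivation:
Walk down from root: D -> G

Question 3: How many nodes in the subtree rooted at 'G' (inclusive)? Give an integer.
Answer: 3

Derivation:
Subtree rooted at G contains: C, E, G
Count = 3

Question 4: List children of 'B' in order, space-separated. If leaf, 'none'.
Answer: A

Derivation:
Node B's children (from adjacency): A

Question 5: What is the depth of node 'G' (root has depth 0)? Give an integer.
Path from root to G: D -> G
Depth = number of edges = 1

Answer: 1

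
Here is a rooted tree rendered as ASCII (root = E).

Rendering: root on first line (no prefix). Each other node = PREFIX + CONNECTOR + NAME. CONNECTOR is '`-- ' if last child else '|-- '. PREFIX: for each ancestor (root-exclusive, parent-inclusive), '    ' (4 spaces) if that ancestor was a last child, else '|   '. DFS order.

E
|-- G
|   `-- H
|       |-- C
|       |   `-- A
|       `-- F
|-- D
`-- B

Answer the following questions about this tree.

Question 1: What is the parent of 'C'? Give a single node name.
Scan adjacency: C appears as child of H

Answer: H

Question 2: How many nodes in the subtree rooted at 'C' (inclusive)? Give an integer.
Answer: 2

Derivation:
Subtree rooted at C contains: A, C
Count = 2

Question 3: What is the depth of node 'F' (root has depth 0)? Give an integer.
Path from root to F: E -> G -> H -> F
Depth = number of edges = 3

Answer: 3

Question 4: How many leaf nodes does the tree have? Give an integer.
Answer: 4

Derivation:
Leaves (nodes with no children): A, B, D, F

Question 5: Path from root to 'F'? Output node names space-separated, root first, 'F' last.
Walk down from root: E -> G -> H -> F

Answer: E G H F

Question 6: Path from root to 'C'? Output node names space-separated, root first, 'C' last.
Walk down from root: E -> G -> H -> C

Answer: E G H C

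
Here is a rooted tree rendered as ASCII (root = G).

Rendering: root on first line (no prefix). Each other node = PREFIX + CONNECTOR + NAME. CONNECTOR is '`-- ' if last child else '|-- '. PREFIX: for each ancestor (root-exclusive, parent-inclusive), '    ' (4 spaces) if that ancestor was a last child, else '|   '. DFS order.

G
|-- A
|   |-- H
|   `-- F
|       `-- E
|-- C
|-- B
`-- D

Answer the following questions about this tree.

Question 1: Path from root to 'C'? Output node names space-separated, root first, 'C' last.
Answer: G C

Derivation:
Walk down from root: G -> C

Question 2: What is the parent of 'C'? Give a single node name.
Scan adjacency: C appears as child of G

Answer: G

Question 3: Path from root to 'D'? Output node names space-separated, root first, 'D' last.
Answer: G D

Derivation:
Walk down from root: G -> D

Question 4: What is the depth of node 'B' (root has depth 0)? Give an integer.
Answer: 1

Derivation:
Path from root to B: G -> B
Depth = number of edges = 1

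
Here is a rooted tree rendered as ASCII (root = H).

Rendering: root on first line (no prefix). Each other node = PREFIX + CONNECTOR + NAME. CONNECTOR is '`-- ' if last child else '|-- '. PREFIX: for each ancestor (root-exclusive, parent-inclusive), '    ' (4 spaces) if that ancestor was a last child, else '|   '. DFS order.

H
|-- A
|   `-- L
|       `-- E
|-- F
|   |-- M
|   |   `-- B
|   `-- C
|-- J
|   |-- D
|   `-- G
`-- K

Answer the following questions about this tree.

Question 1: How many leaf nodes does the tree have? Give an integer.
Answer: 6

Derivation:
Leaves (nodes with no children): B, C, D, E, G, K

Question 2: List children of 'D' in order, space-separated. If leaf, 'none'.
Answer: none

Derivation:
Node D's children (from adjacency): (leaf)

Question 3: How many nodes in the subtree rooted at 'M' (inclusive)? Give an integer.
Answer: 2

Derivation:
Subtree rooted at M contains: B, M
Count = 2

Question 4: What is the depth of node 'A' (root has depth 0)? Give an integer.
Answer: 1

Derivation:
Path from root to A: H -> A
Depth = number of edges = 1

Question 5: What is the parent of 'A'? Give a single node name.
Answer: H

Derivation:
Scan adjacency: A appears as child of H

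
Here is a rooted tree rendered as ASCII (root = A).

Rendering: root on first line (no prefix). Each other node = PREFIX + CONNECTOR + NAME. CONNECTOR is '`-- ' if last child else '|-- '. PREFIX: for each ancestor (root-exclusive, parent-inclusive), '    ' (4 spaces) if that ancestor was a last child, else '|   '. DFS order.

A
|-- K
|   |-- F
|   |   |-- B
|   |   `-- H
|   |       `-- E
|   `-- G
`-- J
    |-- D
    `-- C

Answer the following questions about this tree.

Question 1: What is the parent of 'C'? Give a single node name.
Scan adjacency: C appears as child of J

Answer: J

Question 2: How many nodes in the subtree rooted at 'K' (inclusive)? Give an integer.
Answer: 6

Derivation:
Subtree rooted at K contains: B, E, F, G, H, K
Count = 6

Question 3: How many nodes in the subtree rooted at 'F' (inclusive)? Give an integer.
Answer: 4

Derivation:
Subtree rooted at F contains: B, E, F, H
Count = 4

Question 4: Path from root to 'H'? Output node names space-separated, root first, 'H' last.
Walk down from root: A -> K -> F -> H

Answer: A K F H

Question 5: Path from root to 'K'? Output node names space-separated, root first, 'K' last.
Answer: A K

Derivation:
Walk down from root: A -> K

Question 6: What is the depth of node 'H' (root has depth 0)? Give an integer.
Path from root to H: A -> K -> F -> H
Depth = number of edges = 3

Answer: 3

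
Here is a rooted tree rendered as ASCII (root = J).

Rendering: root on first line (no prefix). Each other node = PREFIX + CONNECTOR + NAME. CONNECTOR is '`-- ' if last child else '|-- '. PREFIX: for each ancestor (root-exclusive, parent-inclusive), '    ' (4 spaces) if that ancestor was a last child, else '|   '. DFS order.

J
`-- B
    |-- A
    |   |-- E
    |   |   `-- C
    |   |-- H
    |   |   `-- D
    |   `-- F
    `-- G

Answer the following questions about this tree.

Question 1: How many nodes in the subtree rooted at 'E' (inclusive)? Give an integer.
Answer: 2

Derivation:
Subtree rooted at E contains: C, E
Count = 2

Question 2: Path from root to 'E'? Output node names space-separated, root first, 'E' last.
Walk down from root: J -> B -> A -> E

Answer: J B A E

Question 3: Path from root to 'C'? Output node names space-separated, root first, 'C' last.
Walk down from root: J -> B -> A -> E -> C

Answer: J B A E C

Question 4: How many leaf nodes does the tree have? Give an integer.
Answer: 4

Derivation:
Leaves (nodes with no children): C, D, F, G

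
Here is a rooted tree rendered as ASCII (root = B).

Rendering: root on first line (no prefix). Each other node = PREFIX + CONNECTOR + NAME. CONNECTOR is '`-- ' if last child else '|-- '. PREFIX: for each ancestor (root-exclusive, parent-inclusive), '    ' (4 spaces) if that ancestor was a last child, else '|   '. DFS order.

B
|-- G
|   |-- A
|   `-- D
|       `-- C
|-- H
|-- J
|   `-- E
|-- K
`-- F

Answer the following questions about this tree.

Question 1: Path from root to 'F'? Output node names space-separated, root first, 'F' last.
Answer: B F

Derivation:
Walk down from root: B -> F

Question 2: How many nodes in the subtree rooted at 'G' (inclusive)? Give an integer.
Answer: 4

Derivation:
Subtree rooted at G contains: A, C, D, G
Count = 4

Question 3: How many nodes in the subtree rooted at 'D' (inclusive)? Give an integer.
Answer: 2

Derivation:
Subtree rooted at D contains: C, D
Count = 2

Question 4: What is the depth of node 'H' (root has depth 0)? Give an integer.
Answer: 1

Derivation:
Path from root to H: B -> H
Depth = number of edges = 1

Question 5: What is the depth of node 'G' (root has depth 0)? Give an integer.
Answer: 1

Derivation:
Path from root to G: B -> G
Depth = number of edges = 1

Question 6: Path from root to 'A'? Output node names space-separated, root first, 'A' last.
Answer: B G A

Derivation:
Walk down from root: B -> G -> A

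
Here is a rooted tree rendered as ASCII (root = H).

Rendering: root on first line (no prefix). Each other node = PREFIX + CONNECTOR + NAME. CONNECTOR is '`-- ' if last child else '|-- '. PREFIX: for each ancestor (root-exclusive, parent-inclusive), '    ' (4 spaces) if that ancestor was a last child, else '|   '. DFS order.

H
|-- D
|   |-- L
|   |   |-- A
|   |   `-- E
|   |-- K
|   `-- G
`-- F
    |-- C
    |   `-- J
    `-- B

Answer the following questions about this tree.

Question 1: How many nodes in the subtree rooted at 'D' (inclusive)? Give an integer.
Answer: 6

Derivation:
Subtree rooted at D contains: A, D, E, G, K, L
Count = 6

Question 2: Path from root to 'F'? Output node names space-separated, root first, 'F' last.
Answer: H F

Derivation:
Walk down from root: H -> F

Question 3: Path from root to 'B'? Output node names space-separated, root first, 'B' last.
Walk down from root: H -> F -> B

Answer: H F B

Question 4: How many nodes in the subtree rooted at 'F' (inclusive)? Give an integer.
Answer: 4

Derivation:
Subtree rooted at F contains: B, C, F, J
Count = 4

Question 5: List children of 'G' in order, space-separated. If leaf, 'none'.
Answer: none

Derivation:
Node G's children (from adjacency): (leaf)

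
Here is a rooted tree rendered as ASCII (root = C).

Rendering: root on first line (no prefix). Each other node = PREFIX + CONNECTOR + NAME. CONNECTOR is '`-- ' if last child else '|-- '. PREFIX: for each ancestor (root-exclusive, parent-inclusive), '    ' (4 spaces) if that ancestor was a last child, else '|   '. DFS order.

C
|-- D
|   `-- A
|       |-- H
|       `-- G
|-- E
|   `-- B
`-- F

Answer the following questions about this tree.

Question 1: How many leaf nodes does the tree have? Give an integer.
Answer: 4

Derivation:
Leaves (nodes with no children): B, F, G, H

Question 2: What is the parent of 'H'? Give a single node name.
Scan adjacency: H appears as child of A

Answer: A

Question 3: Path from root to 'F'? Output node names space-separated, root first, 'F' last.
Answer: C F

Derivation:
Walk down from root: C -> F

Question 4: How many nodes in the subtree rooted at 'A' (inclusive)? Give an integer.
Answer: 3

Derivation:
Subtree rooted at A contains: A, G, H
Count = 3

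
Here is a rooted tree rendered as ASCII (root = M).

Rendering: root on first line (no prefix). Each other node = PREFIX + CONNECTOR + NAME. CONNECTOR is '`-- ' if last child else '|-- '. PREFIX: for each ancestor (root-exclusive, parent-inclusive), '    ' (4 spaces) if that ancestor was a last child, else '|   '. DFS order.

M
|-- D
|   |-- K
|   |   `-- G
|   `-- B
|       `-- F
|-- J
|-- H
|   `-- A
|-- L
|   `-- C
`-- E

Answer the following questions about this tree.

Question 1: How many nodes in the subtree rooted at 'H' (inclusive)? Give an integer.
Subtree rooted at H contains: A, H
Count = 2

Answer: 2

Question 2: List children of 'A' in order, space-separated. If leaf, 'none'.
Node A's children (from adjacency): (leaf)

Answer: none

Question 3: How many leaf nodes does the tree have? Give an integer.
Answer: 6

Derivation:
Leaves (nodes with no children): A, C, E, F, G, J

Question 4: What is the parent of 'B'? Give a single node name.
Scan adjacency: B appears as child of D

Answer: D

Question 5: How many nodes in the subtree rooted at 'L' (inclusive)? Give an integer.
Answer: 2

Derivation:
Subtree rooted at L contains: C, L
Count = 2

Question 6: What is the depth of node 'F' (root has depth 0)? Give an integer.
Answer: 3

Derivation:
Path from root to F: M -> D -> B -> F
Depth = number of edges = 3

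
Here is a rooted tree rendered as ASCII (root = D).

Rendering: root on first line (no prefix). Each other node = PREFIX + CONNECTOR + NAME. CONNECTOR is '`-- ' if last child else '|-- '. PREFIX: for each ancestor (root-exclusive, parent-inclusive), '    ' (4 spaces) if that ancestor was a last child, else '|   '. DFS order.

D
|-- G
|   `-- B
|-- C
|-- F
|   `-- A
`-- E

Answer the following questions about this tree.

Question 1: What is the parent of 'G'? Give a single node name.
Answer: D

Derivation:
Scan adjacency: G appears as child of D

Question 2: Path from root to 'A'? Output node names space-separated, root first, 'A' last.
Answer: D F A

Derivation:
Walk down from root: D -> F -> A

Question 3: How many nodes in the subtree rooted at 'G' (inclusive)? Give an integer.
Subtree rooted at G contains: B, G
Count = 2

Answer: 2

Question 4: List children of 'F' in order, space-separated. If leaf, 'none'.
Node F's children (from adjacency): A

Answer: A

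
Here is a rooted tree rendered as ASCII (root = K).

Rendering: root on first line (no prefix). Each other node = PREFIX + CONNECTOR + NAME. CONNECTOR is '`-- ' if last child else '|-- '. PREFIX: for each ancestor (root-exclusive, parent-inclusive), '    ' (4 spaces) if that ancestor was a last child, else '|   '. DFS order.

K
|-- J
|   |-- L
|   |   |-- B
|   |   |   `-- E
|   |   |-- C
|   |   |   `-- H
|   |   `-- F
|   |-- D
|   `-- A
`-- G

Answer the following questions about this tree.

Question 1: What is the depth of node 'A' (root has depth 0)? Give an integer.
Path from root to A: K -> J -> A
Depth = number of edges = 2

Answer: 2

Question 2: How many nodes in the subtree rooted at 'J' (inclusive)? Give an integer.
Subtree rooted at J contains: A, B, C, D, E, F, H, J, L
Count = 9

Answer: 9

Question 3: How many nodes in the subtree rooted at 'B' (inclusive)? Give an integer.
Subtree rooted at B contains: B, E
Count = 2

Answer: 2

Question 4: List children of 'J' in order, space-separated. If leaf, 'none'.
Node J's children (from adjacency): L, D, A

Answer: L D A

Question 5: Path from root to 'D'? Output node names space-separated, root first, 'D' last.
Answer: K J D

Derivation:
Walk down from root: K -> J -> D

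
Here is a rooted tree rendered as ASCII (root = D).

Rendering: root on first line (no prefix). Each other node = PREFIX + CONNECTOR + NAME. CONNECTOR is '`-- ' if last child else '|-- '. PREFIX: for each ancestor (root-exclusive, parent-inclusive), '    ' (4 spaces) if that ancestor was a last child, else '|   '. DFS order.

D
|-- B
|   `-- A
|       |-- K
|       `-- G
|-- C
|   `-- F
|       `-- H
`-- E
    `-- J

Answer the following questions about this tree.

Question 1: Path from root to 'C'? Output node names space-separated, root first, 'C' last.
Answer: D C

Derivation:
Walk down from root: D -> C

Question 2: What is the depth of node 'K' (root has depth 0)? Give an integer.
Path from root to K: D -> B -> A -> K
Depth = number of edges = 3

Answer: 3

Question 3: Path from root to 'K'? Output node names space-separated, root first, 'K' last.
Walk down from root: D -> B -> A -> K

Answer: D B A K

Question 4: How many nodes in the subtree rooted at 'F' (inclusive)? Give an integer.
Subtree rooted at F contains: F, H
Count = 2

Answer: 2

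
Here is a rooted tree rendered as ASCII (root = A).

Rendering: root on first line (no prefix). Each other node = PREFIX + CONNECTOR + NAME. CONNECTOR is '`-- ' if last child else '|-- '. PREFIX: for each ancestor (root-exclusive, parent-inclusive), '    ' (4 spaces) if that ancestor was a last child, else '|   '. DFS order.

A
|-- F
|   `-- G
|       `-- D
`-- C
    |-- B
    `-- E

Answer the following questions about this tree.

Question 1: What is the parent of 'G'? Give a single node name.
Scan adjacency: G appears as child of F

Answer: F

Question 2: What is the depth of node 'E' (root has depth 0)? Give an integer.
Path from root to E: A -> C -> E
Depth = number of edges = 2

Answer: 2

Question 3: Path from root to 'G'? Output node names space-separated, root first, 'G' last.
Answer: A F G

Derivation:
Walk down from root: A -> F -> G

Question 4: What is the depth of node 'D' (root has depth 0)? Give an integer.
Path from root to D: A -> F -> G -> D
Depth = number of edges = 3

Answer: 3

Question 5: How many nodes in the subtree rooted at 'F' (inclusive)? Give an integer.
Answer: 3

Derivation:
Subtree rooted at F contains: D, F, G
Count = 3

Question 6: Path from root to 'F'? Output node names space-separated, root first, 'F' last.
Answer: A F

Derivation:
Walk down from root: A -> F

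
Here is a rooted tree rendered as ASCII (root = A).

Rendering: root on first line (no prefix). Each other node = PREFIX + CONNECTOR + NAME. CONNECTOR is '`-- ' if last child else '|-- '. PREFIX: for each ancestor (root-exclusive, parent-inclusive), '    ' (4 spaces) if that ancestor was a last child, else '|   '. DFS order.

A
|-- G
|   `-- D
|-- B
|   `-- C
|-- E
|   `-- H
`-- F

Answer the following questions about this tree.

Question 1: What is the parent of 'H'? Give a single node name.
Scan adjacency: H appears as child of E

Answer: E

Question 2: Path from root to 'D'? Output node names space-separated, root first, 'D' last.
Answer: A G D

Derivation:
Walk down from root: A -> G -> D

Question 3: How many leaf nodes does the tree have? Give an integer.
Answer: 4

Derivation:
Leaves (nodes with no children): C, D, F, H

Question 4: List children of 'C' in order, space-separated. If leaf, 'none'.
Answer: none

Derivation:
Node C's children (from adjacency): (leaf)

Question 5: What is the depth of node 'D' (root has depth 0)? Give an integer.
Answer: 2

Derivation:
Path from root to D: A -> G -> D
Depth = number of edges = 2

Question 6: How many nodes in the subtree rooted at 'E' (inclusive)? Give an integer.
Subtree rooted at E contains: E, H
Count = 2

Answer: 2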